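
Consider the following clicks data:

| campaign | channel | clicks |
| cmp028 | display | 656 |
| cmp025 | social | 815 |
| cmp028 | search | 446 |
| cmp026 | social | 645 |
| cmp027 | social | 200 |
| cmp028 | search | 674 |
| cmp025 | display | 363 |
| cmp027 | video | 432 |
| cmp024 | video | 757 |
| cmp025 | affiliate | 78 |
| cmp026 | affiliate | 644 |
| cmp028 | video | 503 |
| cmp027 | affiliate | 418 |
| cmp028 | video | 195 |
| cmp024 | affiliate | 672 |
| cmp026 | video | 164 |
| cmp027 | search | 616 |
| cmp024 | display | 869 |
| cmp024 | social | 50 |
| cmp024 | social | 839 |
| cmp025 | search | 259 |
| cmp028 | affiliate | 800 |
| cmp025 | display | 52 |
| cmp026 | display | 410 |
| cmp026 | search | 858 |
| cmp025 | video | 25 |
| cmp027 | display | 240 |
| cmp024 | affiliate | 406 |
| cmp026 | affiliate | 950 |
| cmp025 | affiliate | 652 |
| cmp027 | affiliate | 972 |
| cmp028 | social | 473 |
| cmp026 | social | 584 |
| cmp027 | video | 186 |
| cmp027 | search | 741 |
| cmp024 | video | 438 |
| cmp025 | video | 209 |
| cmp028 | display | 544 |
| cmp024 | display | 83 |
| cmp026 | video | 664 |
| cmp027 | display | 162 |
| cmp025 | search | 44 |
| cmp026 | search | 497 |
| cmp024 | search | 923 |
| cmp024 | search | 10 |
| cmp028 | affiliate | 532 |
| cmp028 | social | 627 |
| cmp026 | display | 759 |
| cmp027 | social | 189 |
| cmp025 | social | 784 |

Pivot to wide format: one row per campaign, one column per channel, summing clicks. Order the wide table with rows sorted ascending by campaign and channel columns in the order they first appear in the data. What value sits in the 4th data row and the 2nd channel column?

389

With rows sorted ascending by campaign, row 4 is campaign=cmp027. channel columns in first-appearance order: display, social, search, video, affiliate; column 2 is social.
Long rows with campaign=cmp027, channel=social: 200 + 189 = 389.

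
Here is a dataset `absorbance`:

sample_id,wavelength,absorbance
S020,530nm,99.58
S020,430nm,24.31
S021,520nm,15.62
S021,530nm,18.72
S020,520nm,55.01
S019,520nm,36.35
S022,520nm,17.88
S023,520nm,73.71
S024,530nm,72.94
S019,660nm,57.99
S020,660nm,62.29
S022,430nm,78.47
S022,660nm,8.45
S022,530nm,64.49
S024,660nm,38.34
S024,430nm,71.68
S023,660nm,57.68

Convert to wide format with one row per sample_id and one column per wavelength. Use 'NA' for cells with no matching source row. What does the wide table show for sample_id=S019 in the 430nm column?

No long-format row has sample_id=S019 and wavelength=430nm, so the cell is NA.

NA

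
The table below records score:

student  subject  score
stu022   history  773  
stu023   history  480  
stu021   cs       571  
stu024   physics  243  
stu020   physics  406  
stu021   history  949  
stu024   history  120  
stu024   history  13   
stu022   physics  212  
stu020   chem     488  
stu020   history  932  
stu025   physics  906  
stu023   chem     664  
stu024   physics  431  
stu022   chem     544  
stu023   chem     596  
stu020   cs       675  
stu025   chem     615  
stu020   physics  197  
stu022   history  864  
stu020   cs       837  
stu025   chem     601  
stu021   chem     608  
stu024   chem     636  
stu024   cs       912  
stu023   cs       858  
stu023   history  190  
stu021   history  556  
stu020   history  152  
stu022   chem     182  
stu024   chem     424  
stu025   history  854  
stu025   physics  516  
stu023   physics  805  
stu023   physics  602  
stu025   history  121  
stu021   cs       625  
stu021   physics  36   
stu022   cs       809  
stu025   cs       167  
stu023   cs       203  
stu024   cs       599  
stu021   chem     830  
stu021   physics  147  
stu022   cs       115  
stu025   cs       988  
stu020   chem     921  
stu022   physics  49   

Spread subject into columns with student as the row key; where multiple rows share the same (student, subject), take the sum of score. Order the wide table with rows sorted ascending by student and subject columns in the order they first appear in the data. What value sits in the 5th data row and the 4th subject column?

With rows sorted ascending by student, row 5 is student=stu024. subject columns in first-appearance order: history, cs, physics, chem; column 4 is chem.
Long rows with student=stu024, subject=chem: 636 + 424 = 1060.

1060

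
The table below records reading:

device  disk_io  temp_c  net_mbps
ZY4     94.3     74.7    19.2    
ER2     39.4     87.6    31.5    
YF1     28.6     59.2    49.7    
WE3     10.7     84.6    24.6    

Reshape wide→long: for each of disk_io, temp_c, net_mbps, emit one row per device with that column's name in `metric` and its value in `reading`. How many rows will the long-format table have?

4 device values × 3 melted columns = 12 rows.

12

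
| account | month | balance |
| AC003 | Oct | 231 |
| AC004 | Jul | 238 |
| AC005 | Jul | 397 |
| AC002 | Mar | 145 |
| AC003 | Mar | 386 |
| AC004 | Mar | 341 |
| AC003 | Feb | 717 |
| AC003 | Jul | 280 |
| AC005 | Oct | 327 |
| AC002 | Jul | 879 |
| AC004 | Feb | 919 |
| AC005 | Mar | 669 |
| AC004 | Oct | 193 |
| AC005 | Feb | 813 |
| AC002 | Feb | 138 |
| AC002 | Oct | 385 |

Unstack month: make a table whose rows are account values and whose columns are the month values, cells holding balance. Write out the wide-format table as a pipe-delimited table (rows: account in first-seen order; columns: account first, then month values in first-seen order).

Columns: account plus the 4 distinct month values (Oct, Jul, Mar, Feb).
For example, row AC003 column Oct takes balance=231 from the long row (AC003, Oct).

| account | Oct | Jul | Mar | Feb |
| AC003 | 231 | 280 | 386 | 717 |
| AC004 | 193 | 238 | 341 | 919 |
| AC005 | 327 | 397 | 669 | 813 |
| AC002 | 385 | 879 | 145 | 138 |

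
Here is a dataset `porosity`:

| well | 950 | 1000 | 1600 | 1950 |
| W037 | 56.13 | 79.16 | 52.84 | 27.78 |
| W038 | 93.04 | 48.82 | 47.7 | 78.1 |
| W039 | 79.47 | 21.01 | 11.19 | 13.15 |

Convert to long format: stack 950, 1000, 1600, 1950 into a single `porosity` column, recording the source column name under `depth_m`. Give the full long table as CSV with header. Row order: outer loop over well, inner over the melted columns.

well,depth_m,porosity
W037,950,56.13
W037,1000,79.16
W037,1600,52.84
W037,1950,27.78
W038,950,93.04
W038,1000,48.82
W038,1600,47.7
W038,1950,78.1
W039,950,79.47
W039,1000,21.01
W039,1600,11.19
W039,1950,13.15

Each (well, column) pair becomes one row: 3 × 4 = 12 rows.
For example, (W037, 950) → porosity=56.13.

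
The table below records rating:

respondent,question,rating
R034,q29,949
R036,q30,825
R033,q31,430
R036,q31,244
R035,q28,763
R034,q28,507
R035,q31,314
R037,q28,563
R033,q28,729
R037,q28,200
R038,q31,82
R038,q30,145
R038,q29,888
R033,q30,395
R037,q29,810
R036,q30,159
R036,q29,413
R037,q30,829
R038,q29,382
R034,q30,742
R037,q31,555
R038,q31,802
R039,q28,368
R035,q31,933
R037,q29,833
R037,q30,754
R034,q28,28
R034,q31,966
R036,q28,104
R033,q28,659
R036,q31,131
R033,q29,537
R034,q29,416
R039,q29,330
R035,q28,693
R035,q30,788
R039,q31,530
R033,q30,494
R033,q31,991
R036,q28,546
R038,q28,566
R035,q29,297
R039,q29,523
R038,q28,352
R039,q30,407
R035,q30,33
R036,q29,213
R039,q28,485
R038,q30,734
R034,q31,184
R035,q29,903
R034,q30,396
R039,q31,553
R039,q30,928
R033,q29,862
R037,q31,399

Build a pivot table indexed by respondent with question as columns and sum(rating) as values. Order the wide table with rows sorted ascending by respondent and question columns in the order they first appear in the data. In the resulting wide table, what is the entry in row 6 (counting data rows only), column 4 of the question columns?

918

With rows sorted ascending by respondent, row 6 is respondent=R038. question columns in first-appearance order: q29, q30, q31, q28; column 4 is q28.
Long rows with respondent=R038, question=q28: 566 + 352 = 918.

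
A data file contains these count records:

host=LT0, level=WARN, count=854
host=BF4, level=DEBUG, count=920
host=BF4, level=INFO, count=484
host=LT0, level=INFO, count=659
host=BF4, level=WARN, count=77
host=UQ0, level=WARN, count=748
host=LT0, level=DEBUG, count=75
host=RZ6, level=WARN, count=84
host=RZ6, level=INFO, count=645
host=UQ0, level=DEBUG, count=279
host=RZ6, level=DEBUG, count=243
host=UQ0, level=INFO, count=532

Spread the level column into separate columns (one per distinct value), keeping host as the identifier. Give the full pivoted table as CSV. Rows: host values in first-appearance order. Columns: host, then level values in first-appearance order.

host,WARN,DEBUG,INFO
LT0,854,75,659
BF4,77,920,484
UQ0,748,279,532
RZ6,84,243,645

Columns: host plus the 3 distinct level values (WARN, DEBUG, INFO).
For example, row LT0 column WARN takes count=854 from the long row (LT0, WARN).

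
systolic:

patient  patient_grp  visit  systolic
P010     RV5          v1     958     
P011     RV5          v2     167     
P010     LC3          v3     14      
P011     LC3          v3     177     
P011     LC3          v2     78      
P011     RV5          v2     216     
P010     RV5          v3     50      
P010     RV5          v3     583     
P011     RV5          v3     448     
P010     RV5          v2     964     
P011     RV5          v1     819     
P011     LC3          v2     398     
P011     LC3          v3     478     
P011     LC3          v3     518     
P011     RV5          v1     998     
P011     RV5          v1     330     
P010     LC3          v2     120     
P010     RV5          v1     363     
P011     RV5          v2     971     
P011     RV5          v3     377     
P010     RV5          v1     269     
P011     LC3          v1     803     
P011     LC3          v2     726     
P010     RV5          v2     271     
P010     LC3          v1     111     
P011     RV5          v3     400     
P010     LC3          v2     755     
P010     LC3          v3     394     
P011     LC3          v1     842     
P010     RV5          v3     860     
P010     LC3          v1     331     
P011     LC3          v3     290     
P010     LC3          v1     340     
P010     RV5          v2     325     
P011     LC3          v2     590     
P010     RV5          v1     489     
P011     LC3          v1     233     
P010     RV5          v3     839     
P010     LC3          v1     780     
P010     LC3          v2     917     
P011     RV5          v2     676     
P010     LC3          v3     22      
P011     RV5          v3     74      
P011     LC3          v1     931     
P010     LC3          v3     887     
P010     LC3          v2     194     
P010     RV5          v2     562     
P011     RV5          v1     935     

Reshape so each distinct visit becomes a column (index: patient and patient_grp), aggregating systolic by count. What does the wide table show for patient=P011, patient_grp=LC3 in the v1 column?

Rows with patient=P011, patient_grp=LC3 and visit=v1: systolic values are 803, 842, 233, 931.
4 rows match — count = 4.

4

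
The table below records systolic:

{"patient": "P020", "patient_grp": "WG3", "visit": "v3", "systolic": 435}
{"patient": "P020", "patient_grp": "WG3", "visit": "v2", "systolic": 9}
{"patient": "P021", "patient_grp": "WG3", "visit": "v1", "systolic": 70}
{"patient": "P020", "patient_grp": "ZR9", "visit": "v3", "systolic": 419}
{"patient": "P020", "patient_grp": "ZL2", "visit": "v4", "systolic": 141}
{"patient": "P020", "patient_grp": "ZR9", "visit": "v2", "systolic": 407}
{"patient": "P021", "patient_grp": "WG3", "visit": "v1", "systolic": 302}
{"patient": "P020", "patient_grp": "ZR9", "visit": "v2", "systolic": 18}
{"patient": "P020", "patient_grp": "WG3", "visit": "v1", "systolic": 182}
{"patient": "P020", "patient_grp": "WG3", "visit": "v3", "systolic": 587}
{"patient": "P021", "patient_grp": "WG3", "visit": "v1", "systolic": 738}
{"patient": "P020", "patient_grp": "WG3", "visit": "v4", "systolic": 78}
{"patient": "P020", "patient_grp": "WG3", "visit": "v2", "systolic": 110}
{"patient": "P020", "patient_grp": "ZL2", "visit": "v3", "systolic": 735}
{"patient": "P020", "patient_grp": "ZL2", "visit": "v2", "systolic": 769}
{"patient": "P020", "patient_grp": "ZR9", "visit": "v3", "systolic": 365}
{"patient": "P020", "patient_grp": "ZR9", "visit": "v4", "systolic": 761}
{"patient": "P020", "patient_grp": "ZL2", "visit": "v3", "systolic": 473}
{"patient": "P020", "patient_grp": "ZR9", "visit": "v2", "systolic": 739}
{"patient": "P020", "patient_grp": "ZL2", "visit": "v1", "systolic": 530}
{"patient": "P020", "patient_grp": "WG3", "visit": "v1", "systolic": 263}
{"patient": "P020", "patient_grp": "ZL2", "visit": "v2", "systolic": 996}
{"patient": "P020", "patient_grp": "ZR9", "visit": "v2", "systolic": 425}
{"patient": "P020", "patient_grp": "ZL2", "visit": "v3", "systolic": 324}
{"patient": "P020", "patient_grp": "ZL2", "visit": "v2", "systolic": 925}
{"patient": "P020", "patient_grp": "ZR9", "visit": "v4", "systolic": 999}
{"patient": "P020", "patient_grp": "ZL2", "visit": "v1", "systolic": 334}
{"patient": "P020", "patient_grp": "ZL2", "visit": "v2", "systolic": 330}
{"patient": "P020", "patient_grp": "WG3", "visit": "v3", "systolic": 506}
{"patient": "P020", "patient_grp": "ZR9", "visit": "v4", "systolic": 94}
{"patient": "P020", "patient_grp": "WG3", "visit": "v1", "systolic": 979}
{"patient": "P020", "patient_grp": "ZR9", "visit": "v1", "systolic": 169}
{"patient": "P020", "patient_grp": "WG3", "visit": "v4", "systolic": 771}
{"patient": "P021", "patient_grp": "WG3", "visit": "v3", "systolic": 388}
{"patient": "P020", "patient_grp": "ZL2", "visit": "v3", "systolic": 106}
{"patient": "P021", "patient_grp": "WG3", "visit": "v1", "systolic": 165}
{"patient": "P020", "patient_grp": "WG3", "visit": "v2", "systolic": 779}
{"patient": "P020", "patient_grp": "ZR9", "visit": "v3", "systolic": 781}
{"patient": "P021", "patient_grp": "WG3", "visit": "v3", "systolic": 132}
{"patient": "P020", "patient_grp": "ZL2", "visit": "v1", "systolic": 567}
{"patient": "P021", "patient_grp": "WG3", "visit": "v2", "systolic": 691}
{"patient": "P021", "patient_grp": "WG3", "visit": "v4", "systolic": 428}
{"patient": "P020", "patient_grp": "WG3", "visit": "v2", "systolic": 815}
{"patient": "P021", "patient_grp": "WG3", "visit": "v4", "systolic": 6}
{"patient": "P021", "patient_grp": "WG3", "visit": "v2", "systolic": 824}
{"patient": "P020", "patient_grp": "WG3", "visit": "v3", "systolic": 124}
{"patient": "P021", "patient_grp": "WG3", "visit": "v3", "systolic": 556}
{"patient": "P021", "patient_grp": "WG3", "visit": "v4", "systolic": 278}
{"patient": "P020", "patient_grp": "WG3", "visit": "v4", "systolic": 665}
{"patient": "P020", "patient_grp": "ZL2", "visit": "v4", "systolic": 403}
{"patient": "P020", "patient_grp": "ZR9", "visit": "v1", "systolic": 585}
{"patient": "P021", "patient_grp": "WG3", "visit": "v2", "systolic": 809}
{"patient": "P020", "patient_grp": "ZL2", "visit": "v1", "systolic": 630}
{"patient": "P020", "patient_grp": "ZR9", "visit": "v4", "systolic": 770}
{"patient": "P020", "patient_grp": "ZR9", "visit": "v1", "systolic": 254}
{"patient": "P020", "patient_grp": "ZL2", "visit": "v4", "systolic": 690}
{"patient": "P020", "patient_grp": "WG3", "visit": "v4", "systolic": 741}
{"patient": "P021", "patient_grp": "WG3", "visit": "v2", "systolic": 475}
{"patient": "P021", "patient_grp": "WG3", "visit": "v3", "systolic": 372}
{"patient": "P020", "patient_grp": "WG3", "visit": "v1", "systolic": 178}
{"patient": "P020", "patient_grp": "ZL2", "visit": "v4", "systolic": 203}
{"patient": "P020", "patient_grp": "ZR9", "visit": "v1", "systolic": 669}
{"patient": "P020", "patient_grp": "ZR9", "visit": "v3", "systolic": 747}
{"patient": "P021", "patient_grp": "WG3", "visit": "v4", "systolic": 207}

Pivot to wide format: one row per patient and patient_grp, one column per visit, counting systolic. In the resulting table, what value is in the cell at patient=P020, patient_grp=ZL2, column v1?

Rows with patient=P020, patient_grp=ZL2 and visit=v1: systolic values are 530, 334, 567, 630.
4 rows match — count = 4.

4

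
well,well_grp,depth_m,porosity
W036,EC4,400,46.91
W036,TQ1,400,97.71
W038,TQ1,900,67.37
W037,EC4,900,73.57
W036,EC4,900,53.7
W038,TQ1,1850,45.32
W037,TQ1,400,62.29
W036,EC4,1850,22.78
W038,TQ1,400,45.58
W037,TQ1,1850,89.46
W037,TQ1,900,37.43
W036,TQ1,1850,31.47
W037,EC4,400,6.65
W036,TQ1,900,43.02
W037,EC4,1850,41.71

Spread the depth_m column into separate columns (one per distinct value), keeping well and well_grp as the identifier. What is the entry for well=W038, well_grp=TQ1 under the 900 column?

Wide layout: rows indexed by well and well_grp, columns are the 3 distinct depth_m values (400, 900, 1850).
Cell (well=W038, well_grp=TQ1, depth_m=900) draws from the long row where well=W038, well_grp=TQ1 and depth_m=900, which has porosity=67.37.

67.37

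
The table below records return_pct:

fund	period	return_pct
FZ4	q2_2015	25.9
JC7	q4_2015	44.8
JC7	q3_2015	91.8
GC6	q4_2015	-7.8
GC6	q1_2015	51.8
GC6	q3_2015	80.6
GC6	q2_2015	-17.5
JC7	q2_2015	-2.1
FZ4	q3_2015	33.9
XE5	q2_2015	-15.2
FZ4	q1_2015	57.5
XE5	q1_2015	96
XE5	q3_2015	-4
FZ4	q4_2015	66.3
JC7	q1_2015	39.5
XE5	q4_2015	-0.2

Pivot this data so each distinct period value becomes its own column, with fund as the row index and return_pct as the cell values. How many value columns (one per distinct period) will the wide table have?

4

4 distinct period values: q1_2015, q2_2015, q3_2015, q4_2015.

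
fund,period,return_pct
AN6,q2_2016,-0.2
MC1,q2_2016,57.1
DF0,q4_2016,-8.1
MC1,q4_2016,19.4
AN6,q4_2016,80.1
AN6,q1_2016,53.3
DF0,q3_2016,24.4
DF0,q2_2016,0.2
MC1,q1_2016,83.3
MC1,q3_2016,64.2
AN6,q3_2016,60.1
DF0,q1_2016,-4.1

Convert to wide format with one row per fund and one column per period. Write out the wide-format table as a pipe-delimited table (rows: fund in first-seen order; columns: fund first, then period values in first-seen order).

Columns: fund plus the 4 distinct period values (q2_2016, q4_2016, q1_2016, q3_2016).
For example, row AN6 column q2_2016 takes return_pct=-0.2 from the long row (AN6, q2_2016).

| fund | q2_2016 | q4_2016 | q1_2016 | q3_2016 |
| AN6 | -0.2 | 80.1 | 53.3 | 60.1 |
| MC1 | 57.1 | 19.4 | 83.3 | 64.2 |
| DF0 | 0.2 | -8.1 | -4.1 | 24.4 |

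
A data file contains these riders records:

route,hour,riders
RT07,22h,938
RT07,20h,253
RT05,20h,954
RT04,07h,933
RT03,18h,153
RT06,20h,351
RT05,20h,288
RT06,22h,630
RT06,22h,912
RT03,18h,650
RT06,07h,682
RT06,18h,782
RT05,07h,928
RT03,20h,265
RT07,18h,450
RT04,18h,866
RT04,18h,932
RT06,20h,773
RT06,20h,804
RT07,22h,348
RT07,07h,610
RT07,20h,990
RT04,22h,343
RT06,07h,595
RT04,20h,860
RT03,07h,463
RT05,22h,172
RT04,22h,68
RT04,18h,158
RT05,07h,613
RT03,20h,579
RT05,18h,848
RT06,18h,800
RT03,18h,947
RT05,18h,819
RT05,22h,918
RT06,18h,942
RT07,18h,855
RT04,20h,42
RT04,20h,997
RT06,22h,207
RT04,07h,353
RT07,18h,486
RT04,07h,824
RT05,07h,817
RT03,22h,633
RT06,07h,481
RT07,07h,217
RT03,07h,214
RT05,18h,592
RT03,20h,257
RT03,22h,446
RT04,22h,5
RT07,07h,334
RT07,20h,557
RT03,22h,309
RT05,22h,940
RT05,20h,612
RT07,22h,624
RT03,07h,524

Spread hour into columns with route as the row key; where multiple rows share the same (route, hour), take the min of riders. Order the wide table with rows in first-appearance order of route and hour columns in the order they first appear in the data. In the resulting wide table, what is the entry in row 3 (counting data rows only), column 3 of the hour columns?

353

With rows in first-appearance order of route, row 3 is route=RT04. hour columns in first-appearance order: 22h, 20h, 07h, 18h; column 3 is 07h.
Long rows with route=RT04, hour=07h: min(933, 353, 824) = 353.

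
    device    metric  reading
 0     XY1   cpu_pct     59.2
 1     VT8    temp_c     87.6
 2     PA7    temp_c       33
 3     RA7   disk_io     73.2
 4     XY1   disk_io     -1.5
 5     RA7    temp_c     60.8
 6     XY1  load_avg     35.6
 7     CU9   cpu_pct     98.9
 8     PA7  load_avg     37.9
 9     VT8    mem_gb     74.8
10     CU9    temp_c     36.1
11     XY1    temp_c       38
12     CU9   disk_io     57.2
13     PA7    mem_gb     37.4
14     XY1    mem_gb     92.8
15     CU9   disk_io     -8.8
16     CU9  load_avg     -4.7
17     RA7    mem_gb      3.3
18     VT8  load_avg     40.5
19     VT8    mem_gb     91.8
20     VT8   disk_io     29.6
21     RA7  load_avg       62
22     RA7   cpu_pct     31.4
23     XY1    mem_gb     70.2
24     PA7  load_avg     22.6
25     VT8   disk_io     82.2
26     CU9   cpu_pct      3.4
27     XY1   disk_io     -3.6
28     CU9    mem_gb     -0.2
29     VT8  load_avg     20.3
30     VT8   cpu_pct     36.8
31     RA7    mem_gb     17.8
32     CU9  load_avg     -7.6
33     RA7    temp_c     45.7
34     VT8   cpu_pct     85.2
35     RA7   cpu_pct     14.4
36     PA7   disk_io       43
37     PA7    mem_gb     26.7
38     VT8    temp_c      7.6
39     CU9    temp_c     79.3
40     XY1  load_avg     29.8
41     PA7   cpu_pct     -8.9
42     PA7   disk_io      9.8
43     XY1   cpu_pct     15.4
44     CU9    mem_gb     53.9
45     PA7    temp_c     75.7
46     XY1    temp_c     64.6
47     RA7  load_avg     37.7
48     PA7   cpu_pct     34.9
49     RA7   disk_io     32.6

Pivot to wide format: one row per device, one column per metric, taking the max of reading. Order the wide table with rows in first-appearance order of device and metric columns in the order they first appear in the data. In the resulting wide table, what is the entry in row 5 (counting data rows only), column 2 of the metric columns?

With rows in first-appearance order of device, row 5 is device=CU9. metric columns in first-appearance order: cpu_pct, temp_c, disk_io, load_avg, mem_gb; column 2 is temp_c.
Long rows with device=CU9, metric=temp_c: max(36.1, 79.3) = 79.3.

79.3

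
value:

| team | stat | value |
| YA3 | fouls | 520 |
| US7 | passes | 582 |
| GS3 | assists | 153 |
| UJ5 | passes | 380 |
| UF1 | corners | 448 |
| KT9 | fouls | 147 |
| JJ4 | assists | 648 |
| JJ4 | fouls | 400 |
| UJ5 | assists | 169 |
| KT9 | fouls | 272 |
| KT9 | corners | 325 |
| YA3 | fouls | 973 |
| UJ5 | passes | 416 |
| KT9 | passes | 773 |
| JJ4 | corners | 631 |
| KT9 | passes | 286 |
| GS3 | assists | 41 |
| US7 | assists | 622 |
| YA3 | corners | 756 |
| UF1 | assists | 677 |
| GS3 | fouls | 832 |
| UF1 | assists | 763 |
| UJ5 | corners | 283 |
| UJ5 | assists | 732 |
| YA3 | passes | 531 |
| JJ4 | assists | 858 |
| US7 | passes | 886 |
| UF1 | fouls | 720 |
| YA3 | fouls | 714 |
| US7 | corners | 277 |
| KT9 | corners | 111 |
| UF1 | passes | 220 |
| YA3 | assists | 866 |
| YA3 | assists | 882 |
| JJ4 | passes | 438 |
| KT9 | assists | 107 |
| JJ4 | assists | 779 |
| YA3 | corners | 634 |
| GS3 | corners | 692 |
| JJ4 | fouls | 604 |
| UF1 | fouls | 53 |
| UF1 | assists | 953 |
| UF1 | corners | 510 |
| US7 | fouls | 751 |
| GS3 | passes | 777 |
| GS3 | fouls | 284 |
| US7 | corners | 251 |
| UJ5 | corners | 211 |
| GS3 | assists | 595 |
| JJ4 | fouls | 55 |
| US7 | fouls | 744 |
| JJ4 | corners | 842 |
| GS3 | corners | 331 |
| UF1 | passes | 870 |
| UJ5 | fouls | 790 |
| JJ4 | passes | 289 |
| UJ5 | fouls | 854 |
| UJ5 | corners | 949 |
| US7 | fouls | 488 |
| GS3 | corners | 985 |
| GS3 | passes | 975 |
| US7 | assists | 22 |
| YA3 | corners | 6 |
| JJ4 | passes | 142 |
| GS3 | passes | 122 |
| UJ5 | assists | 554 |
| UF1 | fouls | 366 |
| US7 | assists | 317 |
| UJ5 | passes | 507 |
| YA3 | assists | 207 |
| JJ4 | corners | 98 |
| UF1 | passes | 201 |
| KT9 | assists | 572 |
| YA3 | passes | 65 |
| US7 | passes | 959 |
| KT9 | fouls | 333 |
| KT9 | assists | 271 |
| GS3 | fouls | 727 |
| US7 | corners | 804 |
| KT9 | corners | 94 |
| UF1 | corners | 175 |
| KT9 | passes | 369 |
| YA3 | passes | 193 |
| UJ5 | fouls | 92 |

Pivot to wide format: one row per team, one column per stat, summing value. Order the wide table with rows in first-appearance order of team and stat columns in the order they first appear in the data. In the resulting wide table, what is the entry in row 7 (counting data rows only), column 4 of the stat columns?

1571

With rows in first-appearance order of team, row 7 is team=JJ4. stat columns in first-appearance order: fouls, passes, assists, corners; column 4 is corners.
Long rows with team=JJ4, stat=corners: 631 + 842 + 98 = 1571.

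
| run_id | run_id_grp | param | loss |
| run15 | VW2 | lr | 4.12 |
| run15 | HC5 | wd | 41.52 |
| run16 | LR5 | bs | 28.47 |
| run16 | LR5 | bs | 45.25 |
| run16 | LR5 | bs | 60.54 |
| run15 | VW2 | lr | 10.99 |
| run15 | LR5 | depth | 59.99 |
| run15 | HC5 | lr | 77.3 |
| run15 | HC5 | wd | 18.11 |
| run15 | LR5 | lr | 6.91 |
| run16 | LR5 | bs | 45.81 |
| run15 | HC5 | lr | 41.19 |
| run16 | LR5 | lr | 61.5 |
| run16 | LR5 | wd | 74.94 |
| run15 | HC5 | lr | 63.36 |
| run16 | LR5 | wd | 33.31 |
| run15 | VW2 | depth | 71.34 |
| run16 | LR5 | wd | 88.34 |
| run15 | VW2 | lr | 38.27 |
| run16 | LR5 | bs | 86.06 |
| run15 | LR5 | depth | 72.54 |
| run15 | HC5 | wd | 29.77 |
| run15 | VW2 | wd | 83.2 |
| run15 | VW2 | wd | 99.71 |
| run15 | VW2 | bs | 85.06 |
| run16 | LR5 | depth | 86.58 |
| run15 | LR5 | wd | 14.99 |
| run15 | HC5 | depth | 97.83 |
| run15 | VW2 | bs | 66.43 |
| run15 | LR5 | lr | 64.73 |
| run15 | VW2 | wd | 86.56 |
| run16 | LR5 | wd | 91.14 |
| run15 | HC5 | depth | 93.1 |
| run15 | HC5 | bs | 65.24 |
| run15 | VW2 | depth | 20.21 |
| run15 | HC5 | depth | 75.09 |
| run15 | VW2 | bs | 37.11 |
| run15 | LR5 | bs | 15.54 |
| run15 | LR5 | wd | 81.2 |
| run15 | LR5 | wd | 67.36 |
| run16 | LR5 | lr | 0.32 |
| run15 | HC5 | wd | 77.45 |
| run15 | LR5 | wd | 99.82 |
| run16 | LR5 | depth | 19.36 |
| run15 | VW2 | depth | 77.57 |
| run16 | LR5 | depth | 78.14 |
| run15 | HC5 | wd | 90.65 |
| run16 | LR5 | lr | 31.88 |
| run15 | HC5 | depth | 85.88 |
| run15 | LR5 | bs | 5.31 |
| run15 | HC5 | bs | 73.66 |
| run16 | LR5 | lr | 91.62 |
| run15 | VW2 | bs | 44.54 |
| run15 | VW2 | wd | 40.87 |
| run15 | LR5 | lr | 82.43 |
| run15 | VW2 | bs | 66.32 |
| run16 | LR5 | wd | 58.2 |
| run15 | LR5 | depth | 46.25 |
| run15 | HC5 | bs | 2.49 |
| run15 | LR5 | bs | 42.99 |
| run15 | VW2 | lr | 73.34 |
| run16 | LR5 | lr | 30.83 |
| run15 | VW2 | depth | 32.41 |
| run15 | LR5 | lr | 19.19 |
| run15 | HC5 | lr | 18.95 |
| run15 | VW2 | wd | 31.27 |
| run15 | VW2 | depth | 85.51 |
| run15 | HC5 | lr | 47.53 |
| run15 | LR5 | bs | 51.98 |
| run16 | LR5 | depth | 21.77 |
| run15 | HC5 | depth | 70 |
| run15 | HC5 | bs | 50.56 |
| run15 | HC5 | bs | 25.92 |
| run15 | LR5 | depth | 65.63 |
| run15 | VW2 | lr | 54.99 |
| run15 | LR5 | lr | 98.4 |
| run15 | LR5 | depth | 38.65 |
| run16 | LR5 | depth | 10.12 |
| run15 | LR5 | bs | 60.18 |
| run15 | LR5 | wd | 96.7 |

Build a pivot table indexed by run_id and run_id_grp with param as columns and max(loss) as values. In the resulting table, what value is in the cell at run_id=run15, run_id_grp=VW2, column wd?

Rows with run_id=run15, run_id_grp=VW2 and param=wd: loss values are 83.2, 99.71, 86.56, 40.87, 31.27.
max(83.2, 99.71, 86.56, 40.87, 31.27) = 99.71.

99.71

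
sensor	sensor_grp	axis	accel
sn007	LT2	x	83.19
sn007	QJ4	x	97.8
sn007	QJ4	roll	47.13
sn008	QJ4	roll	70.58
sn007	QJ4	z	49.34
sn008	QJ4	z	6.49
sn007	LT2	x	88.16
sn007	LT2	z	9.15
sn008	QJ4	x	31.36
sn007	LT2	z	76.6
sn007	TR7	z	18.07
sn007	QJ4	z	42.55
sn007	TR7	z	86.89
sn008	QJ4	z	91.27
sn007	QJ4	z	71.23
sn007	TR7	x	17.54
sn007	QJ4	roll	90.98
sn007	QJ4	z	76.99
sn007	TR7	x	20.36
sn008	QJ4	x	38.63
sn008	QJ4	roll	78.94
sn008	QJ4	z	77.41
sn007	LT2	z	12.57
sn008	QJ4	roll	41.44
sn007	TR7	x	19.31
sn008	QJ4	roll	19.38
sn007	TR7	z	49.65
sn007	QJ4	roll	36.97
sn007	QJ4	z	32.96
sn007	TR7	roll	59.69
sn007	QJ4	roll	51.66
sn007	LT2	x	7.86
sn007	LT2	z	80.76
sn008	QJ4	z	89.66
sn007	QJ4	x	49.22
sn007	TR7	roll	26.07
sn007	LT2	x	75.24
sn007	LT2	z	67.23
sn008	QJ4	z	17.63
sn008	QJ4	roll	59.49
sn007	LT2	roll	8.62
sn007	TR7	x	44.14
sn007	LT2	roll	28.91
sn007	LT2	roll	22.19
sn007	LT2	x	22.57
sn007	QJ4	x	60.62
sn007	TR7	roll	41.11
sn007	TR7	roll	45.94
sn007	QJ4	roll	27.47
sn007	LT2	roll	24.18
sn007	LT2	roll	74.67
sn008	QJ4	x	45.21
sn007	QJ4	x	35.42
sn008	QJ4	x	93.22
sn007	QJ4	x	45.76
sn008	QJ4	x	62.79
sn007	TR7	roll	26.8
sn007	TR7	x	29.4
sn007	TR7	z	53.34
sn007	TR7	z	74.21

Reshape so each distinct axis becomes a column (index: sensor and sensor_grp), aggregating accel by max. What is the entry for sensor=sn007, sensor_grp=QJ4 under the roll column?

Rows with sensor=sn007, sensor_grp=QJ4 and axis=roll: accel values are 47.13, 90.98, 36.97, 51.66, 27.47.
max(47.13, 90.98, 36.97, 51.66, 27.47) = 90.98.

90.98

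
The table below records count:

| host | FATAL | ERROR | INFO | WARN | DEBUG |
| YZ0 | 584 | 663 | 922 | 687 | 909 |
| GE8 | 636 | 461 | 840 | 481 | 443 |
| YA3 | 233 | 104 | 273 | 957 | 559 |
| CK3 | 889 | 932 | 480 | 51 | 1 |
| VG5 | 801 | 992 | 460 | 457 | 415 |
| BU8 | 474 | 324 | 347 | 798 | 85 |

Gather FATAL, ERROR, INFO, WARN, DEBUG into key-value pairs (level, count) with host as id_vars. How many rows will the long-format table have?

6 host values × 5 melted columns = 30 rows.

30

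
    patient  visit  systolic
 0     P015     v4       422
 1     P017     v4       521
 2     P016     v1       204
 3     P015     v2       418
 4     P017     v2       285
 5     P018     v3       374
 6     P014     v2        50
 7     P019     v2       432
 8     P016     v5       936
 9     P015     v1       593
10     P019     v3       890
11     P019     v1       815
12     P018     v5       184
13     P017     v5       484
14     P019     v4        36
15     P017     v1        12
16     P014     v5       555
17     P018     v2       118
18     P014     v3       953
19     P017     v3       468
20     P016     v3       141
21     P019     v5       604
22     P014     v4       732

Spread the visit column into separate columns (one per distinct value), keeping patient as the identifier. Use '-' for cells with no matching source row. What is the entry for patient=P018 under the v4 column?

No long-format row has patient=P018 and visit=v4, so the cell is -.

-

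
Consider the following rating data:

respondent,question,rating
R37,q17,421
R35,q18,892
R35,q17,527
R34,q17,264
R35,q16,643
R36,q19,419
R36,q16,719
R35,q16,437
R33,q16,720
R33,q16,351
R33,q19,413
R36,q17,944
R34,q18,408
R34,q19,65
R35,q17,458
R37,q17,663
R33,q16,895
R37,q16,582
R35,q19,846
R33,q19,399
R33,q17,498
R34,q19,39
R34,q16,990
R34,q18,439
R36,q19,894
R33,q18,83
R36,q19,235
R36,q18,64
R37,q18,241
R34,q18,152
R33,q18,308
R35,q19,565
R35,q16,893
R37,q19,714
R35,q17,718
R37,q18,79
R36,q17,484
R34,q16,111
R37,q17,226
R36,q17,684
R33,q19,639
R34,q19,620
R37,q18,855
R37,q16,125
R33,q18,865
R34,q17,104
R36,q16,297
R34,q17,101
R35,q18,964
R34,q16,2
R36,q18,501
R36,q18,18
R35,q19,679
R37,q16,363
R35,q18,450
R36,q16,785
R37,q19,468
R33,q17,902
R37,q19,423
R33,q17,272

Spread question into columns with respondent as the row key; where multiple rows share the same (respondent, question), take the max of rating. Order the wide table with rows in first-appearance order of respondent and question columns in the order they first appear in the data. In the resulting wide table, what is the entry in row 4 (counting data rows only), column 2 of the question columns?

With rows in first-appearance order of respondent, row 4 is respondent=R36. question columns in first-appearance order: q17, q18, q16, q19; column 2 is q18.
Long rows with respondent=R36, question=q18: max(64, 501, 18) = 501.

501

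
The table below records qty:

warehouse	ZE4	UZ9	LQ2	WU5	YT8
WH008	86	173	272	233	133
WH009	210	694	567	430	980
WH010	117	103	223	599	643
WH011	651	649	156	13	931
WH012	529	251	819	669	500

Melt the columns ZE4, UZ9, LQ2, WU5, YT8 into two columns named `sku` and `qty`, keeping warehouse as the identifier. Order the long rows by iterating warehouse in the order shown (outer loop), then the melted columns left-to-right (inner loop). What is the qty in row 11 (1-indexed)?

117

25 rows total (5 × 5). Row 11: index ⌊(11-1)/5⌋ = 2 into warehouse → WH010; (11-1) mod 5 = 0 into the melted columns → ZE4.
So row 11 is (WH010, ZE4, 117); qty = 117.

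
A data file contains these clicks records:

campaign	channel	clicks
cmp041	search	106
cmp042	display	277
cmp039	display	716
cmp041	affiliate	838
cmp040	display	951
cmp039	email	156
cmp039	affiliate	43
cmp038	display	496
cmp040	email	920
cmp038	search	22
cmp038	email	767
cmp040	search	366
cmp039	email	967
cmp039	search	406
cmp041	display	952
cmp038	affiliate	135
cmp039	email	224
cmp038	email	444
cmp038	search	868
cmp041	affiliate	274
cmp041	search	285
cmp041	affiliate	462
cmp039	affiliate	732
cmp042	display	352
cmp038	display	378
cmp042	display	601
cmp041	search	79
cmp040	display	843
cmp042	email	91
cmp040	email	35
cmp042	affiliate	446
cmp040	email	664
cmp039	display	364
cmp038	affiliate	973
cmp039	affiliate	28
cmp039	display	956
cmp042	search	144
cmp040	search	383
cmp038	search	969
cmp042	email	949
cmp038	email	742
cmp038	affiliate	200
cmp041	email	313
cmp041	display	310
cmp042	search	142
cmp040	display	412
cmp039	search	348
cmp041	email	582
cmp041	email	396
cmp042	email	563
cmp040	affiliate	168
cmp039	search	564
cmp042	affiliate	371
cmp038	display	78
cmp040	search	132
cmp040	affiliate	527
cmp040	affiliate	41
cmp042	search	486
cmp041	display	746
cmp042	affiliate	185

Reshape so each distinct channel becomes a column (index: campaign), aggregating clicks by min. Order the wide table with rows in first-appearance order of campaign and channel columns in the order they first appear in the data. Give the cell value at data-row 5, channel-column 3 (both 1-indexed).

With rows in first-appearance order of campaign, row 5 is campaign=cmp038. channel columns in first-appearance order: search, display, affiliate, email; column 3 is affiliate.
Long rows with campaign=cmp038, channel=affiliate: min(135, 973, 200) = 135.

135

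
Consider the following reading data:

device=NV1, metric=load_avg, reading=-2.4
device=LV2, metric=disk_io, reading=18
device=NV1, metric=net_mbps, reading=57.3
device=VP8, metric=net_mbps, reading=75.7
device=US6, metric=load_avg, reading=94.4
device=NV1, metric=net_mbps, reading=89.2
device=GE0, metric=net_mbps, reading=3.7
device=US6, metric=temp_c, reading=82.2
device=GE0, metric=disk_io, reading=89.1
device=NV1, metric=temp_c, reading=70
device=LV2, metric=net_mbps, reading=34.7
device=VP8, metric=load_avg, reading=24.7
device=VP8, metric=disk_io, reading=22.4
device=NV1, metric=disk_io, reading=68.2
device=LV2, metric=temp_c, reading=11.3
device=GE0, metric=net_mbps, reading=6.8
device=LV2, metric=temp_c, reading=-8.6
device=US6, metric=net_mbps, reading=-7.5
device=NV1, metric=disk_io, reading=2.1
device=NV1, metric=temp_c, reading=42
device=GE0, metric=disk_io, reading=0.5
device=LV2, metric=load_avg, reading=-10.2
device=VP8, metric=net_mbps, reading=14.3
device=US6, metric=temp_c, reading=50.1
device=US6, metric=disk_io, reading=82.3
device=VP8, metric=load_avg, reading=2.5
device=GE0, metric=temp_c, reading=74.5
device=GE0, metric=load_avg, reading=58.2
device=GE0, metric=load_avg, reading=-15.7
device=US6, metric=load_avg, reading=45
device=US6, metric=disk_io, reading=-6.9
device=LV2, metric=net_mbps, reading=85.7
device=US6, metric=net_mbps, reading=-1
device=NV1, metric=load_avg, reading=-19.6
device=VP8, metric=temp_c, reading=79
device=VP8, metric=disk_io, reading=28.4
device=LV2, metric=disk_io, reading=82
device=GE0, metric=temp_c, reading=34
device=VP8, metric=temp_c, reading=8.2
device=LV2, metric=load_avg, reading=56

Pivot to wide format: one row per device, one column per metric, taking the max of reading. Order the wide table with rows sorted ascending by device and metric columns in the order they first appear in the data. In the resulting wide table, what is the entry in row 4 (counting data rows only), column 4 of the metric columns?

With rows sorted ascending by device, row 4 is device=US6. metric columns in first-appearance order: load_avg, disk_io, net_mbps, temp_c; column 4 is temp_c.
Long rows with device=US6, metric=temp_c: max(82.2, 50.1) = 82.2.

82.2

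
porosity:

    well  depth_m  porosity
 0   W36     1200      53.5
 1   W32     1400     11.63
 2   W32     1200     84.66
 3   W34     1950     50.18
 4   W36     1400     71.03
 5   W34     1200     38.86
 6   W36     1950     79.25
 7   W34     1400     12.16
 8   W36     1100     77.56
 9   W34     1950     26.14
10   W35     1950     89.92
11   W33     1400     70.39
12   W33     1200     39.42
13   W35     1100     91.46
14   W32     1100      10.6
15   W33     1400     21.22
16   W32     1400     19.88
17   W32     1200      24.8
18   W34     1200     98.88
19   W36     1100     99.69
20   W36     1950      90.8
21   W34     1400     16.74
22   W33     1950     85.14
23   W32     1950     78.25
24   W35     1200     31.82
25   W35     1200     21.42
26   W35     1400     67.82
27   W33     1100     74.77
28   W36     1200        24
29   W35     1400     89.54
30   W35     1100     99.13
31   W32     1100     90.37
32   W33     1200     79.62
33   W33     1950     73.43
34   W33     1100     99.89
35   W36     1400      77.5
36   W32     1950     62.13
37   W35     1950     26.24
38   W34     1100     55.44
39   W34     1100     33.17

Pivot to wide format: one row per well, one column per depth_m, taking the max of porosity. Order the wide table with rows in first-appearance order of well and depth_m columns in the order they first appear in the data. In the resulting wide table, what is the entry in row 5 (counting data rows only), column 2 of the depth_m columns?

With rows in first-appearance order of well, row 5 is well=W33. depth_m columns in first-appearance order: 1200, 1400, 1950, 1100; column 2 is 1400.
Long rows with well=W33, depth_m=1400: max(70.39, 21.22) = 70.39.

70.39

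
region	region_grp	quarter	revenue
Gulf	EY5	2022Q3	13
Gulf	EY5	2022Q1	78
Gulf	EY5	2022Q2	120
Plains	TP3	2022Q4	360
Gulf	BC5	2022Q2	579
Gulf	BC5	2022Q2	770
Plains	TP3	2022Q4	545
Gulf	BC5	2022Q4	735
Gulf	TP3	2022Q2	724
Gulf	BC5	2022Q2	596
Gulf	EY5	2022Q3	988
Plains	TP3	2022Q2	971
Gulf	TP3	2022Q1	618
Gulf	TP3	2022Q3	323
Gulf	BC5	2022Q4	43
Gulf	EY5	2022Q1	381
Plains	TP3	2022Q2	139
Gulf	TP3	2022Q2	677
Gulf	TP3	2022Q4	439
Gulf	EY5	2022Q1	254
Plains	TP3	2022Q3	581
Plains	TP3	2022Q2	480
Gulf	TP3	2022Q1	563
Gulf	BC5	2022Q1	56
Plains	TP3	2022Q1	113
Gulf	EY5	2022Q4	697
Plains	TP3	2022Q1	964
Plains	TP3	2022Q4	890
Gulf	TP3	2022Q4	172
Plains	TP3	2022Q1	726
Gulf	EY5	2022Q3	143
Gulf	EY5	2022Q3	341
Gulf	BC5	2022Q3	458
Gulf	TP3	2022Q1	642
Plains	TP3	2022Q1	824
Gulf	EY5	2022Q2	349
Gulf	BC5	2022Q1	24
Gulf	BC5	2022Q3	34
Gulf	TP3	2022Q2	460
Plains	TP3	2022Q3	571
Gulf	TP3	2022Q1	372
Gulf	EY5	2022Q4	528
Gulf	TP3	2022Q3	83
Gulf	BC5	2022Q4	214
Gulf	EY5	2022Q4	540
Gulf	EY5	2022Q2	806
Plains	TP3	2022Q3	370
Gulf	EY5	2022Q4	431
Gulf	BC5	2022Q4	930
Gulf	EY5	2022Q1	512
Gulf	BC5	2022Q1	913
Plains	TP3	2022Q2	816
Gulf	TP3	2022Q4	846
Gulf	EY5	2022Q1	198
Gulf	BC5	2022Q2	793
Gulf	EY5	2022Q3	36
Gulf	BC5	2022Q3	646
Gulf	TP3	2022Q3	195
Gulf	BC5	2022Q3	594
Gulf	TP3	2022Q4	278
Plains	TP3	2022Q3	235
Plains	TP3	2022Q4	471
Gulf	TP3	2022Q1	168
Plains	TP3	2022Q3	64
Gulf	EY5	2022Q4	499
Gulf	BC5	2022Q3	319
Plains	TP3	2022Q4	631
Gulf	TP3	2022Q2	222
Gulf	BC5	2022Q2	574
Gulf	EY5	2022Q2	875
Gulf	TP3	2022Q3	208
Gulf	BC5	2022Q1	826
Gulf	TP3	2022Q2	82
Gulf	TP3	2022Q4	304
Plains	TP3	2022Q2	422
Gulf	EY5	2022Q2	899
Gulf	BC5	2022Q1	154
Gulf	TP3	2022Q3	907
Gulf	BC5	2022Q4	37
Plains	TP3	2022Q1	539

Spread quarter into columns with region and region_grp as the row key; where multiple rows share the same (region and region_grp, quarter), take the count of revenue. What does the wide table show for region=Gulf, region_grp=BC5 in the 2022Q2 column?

Rows with region=Gulf, region_grp=BC5 and quarter=2022Q2: revenue values are 579, 770, 596, 793, 574.
5 rows match — count = 5.

5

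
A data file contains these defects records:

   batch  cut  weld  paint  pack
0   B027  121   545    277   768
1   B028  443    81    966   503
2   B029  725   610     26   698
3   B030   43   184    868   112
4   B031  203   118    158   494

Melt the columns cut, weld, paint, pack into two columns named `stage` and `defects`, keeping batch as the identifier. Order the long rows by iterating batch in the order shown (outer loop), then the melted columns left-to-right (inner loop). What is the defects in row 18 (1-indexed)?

118

20 rows total (5 × 4). Row 18: index ⌊(18-1)/4⌋ = 4 into batch → B031; (18-1) mod 4 = 1 into the melted columns → weld.
So row 18 is (B031, weld, 118); defects = 118.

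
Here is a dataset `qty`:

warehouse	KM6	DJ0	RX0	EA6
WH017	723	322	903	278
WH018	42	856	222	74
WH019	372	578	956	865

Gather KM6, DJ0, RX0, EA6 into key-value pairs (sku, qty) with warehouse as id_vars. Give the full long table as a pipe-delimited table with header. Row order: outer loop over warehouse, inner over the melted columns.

| warehouse | sku | qty |
| WH017 | KM6 | 723 |
| WH017 | DJ0 | 322 |
| WH017 | RX0 | 903 |
| WH017 | EA6 | 278 |
| WH018 | KM6 | 42 |
| WH018 | DJ0 | 856 |
| WH018 | RX0 | 222 |
| WH018 | EA6 | 74 |
| WH019 | KM6 | 372 |
| WH019 | DJ0 | 578 |
| WH019 | RX0 | 956 |
| WH019 | EA6 | 865 |

Each (warehouse, column) pair becomes one row: 3 × 4 = 12 rows.
For example, (WH017, KM6) → qty=723.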